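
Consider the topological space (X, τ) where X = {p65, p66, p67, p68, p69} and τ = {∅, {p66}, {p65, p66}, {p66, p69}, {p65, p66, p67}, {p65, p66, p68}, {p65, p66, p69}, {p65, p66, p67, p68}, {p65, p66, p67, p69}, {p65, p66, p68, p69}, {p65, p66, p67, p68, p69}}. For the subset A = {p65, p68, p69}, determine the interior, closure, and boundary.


int(A) = ∅, cl(A) = {p65, p67, p68, p69}, ∂A = {p65, p67, p68, p69}.

Closed sets in (X, τ) are complements of opens:
  closed(X, τ) = {∅, {p67}, {p68}, {p69}, {p67, p68}, {p67, p69}, {p68, p69}, {p65, p67, p68}, {p67, p68, p69}, {p65, p67, p68, p69}, {p65, p66, p67, p68, p69}}.
int(A) = ⋃ {U ∈ τ : U ⊆ A}. Opens contained in A: ∅.
Taking the union of these: int(A) = ∅.
cl(A) = ⋂ {C closed : A ⊆ C}. Closed sets containing A: {p65, p67, p68, p69}, {p65, p66, p67, p68, p69}.
Intersecting these: cl(A) = {p65, p67, p68, p69}.
∂A = cl(A) ∖ int(A) = {p65, p67, p68, p69} ∖ ∅ = {p65, p67, p68, p69}.


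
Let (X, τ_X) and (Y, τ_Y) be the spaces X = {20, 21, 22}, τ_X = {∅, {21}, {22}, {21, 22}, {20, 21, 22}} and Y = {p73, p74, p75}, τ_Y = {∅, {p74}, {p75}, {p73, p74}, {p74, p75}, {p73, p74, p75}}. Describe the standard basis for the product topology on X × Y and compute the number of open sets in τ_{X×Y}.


Basis B = {∅ × ∅, {21} × {p74}, {21} × {p75}, {22} × {p74}, {22} × {p75}, {21} × {p73, p74}, {21} × {p74, p75}, {21, 22} × {p74}, {21, 22} × {p75}, {22} × {p73, p74}, {22} × {p74, p75}, {20, 21, 22} × {p74}, {20, 21, 22} × {p75}, {21} × {p73, p74, p75}, {22} × {p73, p74, p75}, {21, 22} × {p73, p74}, {21, 22} × {p74, p75}, {20, 21, 22} × {p73, p74}, {20, 21, 22} × {p74, p75}, {21, 22} × {p73, p74, p75}, {20, 21, 22} × {p73, p74, p75}}; |τ_{X×Y}| = 70.

Enumerate products U × V with U ∈ τ_X, V ∈ τ_Y (deduplicated):
  ∅ × ∅ = {} (∅)
  {21} × {p74} = {(21,p74)}
  {21} × {p75} = {(21,p75)}
  {22} × {p74} = {(22,p74)}
  {22} × {p75} = {(22,p75)}
  {21} × {p73, p74} = {(21,p73), (21,p74)}
  {21} × {p74, p75} = {(21,p74), (21,p75)}
  {21, 22} × {p74} = {(21,p74), (22,p74)}
  {21, 22} × {p75} = {(21,p75), (22,p75)}
  {22} × {p73, p74} = {(22,p73), (22,p74)}
  {22} × {p74, p75} = {(22,p74), (22,p75)}
  {20, 21, 22} × {p74} = {(20,p74), (21,p74), (22,p74)}
  {20, 21, 22} × {p75} = {(20,p75), (21,p75), (22,p75)}
  {21} × {p73, p74, p75} = {(21,p73), (21,p74), (21,p75)}
  {22} × {p73, p74, p75} = {(22,p73), (22,p74), (22,p75)}
  {21, 22} × {p73, p74} = {(21,p73), (21,p74), (22,p73), (22,p74)}
  {21, 22} × {p74, p75} = {(21,p74), (21,p75), (22,p74), (22,p75)}
  {20, 21, 22} × {p73, p74} = {(20,p73), (20,p74), (21,p73), (21,p74), (22,p73), (22,p74)}
  {20, 21, 22} × {p74, p75} = {(20,p74), (20,p75), (21,p74), (21,p75), (22,p74), (22,p75)}
  {21, 22} × {p73, p74, p75} = {(21,p73), (21,p74), (21,p75), (22,p73), (22,p74), (22,p75)}
  {20, 21, 22} × {p73, p74, p75} = {(20,p73), (20,p74), (20,p75), (21,p73), (21,p74), (21,p75), (22,p73), (22,p74), (22,p75)}
These 21 distinct sets form the basis B.
Close under arbitrary unions to get τ_{X×Y}; counting gives |τ_{X×Y}| = 70.


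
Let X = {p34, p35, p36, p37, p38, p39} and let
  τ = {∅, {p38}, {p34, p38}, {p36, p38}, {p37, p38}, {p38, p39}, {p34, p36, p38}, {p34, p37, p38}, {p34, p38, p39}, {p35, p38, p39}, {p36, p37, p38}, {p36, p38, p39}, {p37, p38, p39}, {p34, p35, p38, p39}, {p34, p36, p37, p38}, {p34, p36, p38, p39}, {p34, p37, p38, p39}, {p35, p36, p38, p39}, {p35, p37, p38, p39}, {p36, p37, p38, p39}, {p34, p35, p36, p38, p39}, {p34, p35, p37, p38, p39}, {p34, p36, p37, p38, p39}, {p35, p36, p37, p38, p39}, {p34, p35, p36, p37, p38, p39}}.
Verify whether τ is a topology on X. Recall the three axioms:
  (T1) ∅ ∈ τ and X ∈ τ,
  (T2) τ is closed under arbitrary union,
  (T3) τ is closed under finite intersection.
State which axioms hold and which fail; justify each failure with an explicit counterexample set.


τ IS a topology on X.

Axiom (T1): ∅ ∈ τ? Yes; X ∈ τ? Yes.
Axiom (T2/T3): check pairwise unions and intersections of members of τ.
All pairwise intersections and unions checked — each lies in τ. Therefore τ satisfies (T1), (T2), (T3): it IS a topology on X.


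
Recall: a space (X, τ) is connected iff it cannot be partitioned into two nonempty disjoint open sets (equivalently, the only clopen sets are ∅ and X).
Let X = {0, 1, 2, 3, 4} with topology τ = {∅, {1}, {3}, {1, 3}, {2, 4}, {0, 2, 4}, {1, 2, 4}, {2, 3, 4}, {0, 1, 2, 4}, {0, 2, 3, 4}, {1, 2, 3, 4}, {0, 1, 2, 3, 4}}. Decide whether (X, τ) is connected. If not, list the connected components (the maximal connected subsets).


(X, τ) is disconnected; components = [{1}, {3}, {0, 2, 4}].

Find clopen sets (U ∈ τ with X ∖ U ∈ τ):
  U = ∅, X ∖ U = {0, 1, 2, 3, 4} — both open, so U is clopen.
  U = {1}, X ∖ U = {0, 2, 3, 4} — both open, so U is clopen.
  U = {3}, X ∖ U = {0, 1, 2, 4} — both open, so U is clopen.
  U = {1, 3}, X ∖ U = {0, 2, 4} — both open, so U is clopen.
  U = {0, 2, 4}, X ∖ U = {1, 3} — both open, so U is clopen.
  U = {0, 1, 2, 4}, X ∖ U = {3} — both open, so U is clopen.
  U = {0, 2, 3, 4}, X ∖ U = {1} — both open, so U is clopen.
  U = {0, 1, 2, 3, 4}, X ∖ U = ∅ — both open, so U is clopen.
Nontrivial clopen(s) exist: e.g. {0, 2, 3, 4}. So (X, τ) is disconnected.
Compute connected components by grouping points that agree on all clopens:
  component: {1}
  component: {3}
  component: {0, 2, 4}


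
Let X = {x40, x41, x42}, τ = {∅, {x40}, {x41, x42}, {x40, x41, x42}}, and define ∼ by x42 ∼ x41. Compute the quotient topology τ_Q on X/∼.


X/∼ = {[x40], [x41=x42]}; |τ_Q| = 4.

Equivalence classes: [x40], [x41=x42].
Quotient map π: X → X/∼ sends x40 ↦ [x40], x41 ↦ [x41=x42], x42 ↦ [x41=x42].
For each subset V ⊆ X/∼, compute π^{-1}(V) ⊆ X and check whether π^{-1}(V) ∈ τ. V is open in τ_Q iff π^{-1}(V) ∈ τ.
  V = {}: π^{-1}(V) = ∅ ∈ τ ✓.
  V = {[x40]}: π^{-1}(V) = {x40} ∈ τ ✓.
  V = {[x41=x42]}: π^{-1}(V) = {x41, x42} ∈ τ ✓.
  V = {[x40], [x41=x42]}: π^{-1}(V) = {x40, x41, x42} ∈ τ ✓.
Open sets in the quotient: τ_Q = {{}, {[x40]}, {[x41=x42]}, {[x40], [x41=x42]}} (4 elements).


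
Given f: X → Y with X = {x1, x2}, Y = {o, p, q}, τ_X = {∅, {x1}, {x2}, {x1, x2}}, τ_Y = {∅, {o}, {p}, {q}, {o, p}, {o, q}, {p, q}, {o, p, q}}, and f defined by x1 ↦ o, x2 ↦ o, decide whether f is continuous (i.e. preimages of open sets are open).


f IS continuous.

Compute f^{-1}(U) for each U ∈ τ_Y:
  U = ∅: f^{-1}(U) = ∅ ∈ τ_X ✓.
  U = {o}: f^{-1}(U) = {x1, x2} ∈ τ_X ✓.
  U = {p}: f^{-1}(U) = ∅ ∈ τ_X ✓.
  U = {q}: f^{-1}(U) = ∅ ∈ τ_X ✓.
  U = {o, p}: f^{-1}(U) = {x1, x2} ∈ τ_X ✓.
  U = {o, q}: f^{-1}(U) = {x1, x2} ∈ τ_X ✓.
  U = {p, q}: f^{-1}(U) = ∅ ∈ τ_X ✓.
  U = {o, p, q}: f^{-1}(U) = {x1, x2} ∈ τ_X ✓.
Every preimage lies in τ_X, so f IS continuous.


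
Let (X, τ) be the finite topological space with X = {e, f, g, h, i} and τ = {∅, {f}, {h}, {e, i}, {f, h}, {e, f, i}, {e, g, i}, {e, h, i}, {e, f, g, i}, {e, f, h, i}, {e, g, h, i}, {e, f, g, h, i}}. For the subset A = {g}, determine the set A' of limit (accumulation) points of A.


A' = ∅

For each x ∈ X, list the open sets U ∈ τ with x ∈ U, then check whether U ∩ (A ∖ {x}) ≠ ∅ for every such U.
  x = e: open {e, i} ∋ x has {e, i} ∩ (A ∖ {e}) = ∅, so x is NOT a limit point.
  x = f: open {f} ∋ x has {f} ∩ (A ∖ {f}) = ∅, so x is NOT a limit point.
  x = g: open {e, g, i} ∋ x has {e, g, i} ∩ (A ∖ {g}) = ∅, so x is NOT a limit point.
  x = h: open {h} ∋ x has {h} ∩ (A ∖ {h}) = ∅, so x is NOT a limit point.
  x = i: open {e, i} ∋ x has {e, i} ∩ (A ∖ {i}) = ∅, so x is NOT a limit point.
Collecting: A' = ∅.


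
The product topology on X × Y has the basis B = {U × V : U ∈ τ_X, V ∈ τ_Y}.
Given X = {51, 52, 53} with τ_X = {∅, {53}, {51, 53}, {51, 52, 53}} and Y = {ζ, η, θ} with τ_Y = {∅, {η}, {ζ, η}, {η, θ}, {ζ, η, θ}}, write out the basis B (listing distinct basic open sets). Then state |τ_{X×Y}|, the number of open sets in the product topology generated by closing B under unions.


Basis B = {∅ × ∅, {53} × {η}, {51, 53} × {η}, {53} × {ζ, η}, {53} × {η, θ}, {51, 52, 53} × {η}, {53} × {ζ, η, θ}, {51, 53} × {ζ, η}, {51, 53} × {η, θ}, {51, 53} × {ζ, η, θ}, {51, 52, 53} × {ζ, η}, {51, 52, 53} × {η, θ}, {51, 52, 53} × {ζ, η, θ}}; |τ_{X×Y}| = 30.

Enumerate products U × V with U ∈ τ_X, V ∈ τ_Y (deduplicated):
  ∅ × ∅ = {} (∅)
  {53} × {η} = {(53,η)}
  {51, 53} × {η} = {(51,η), (53,η)}
  {53} × {ζ, η} = {(53,ζ), (53,η)}
  {53} × {η, θ} = {(53,η), (53,θ)}
  {51, 52, 53} × {η} = {(51,η), (52,η), (53,η)}
  {53} × {ζ, η, θ} = {(53,ζ), (53,η), (53,θ)}
  {51, 53} × {ζ, η} = {(51,ζ), (51,η), (53,ζ), (53,η)}
  {51, 53} × {η, θ} = {(51,η), (51,θ), (53,η), (53,θ)}
  {51, 53} × {ζ, η, θ} = {(51,ζ), (51,η), (51,θ), (53,ζ), (53,η), (53,θ)}
  {51, 52, 53} × {ζ, η} = {(51,ζ), (51,η), (52,ζ), (52,η), (53,ζ), (53,η)}
  {51, 52, 53} × {η, θ} = {(51,η), (51,θ), (52,η), (52,θ), (53,η), (53,θ)}
  {51, 52, 53} × {ζ, η, θ} = {(51,ζ), (51,η), (51,θ), (52,ζ), (52,η), (52,θ), (53,ζ), (53,η), (53,θ)}
These 13 distinct sets form the basis B.
Close under arbitrary unions to get τ_{X×Y}; counting gives |τ_{X×Y}| = 30.


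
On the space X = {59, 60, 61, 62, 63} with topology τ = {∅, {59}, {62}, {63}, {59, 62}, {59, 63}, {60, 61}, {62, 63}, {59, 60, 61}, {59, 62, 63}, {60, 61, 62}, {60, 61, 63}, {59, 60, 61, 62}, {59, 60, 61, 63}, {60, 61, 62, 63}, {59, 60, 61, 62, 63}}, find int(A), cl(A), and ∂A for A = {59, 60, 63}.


int(A) = {59, 63}, cl(A) = {59, 60, 61, 63}, ∂A = {60, 61}.

Closed sets in (X, τ) are complements of opens:
  closed(X, τ) = {∅, {59}, {62}, {63}, {59, 62}, {59, 63}, {60, 61}, {62, 63}, {59, 60, 61}, {59, 62, 63}, {60, 61, 62}, {60, 61, 63}, {59, 60, 61, 62}, {59, 60, 61, 63}, {60, 61, 62, 63}, {59, 60, 61, 62, 63}}.
int(A) = ⋃ {U ∈ τ : U ⊆ A}. Opens contained in A: ∅, {59}, {63}, {59, 63}.
Taking the union of these: int(A) = {59, 63}.
cl(A) = ⋂ {C closed : A ⊆ C}. Closed sets containing A: {59, 60, 61, 63}, {59, 60, 61, 62, 63}.
Intersecting these: cl(A) = {59, 60, 61, 63}.
∂A = cl(A) ∖ int(A) = {59, 60, 61, 63} ∖ {59, 63} = {60, 61}.


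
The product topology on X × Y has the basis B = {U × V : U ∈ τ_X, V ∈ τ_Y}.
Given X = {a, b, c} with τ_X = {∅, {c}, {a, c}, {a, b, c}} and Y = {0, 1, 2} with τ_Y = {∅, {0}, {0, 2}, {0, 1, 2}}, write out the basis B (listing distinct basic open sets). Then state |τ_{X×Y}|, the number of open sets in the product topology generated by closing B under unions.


Basis B = {∅ × ∅, {c} × {0}, {a, c} × {0}, {c} × {0, 2}, {a, b, c} × {0}, {c} × {0, 1, 2}, {a, c} × {0, 2}, {a, c} × {0, 1, 2}, {a, b, c} × {0, 2}, {a, b, c} × {0, 1, 2}}; |τ_{X×Y}| = 20.

Enumerate products U × V with U ∈ τ_X, V ∈ τ_Y (deduplicated):
  ∅ × ∅ = {} (∅)
  {c} × {0} = {(c,0)}
  {a, c} × {0} = {(a,0), (c,0)}
  {c} × {0, 2} = {(c,0), (c,2)}
  {a, b, c} × {0} = {(a,0), (b,0), (c,0)}
  {c} × {0, 1, 2} = {(c,0), (c,1), (c,2)}
  {a, c} × {0, 2} = {(a,0), (a,2), (c,0), (c,2)}
  {a, c} × {0, 1, 2} = {(a,0), (a,1), (a,2), (c,0), (c,1), (c,2)}
  {a, b, c} × {0, 2} = {(a,0), (a,2), (b,0), (b,2), (c,0), (c,2)}
  {a, b, c} × {0, 1, 2} = {(a,0), (a,1), (a,2), (b,0), (b,1), (b,2), (c,0), (c,1), (c,2)}
These 10 distinct sets form the basis B.
Close under arbitrary unions to get τ_{X×Y}; counting gives |τ_{X×Y}| = 20.


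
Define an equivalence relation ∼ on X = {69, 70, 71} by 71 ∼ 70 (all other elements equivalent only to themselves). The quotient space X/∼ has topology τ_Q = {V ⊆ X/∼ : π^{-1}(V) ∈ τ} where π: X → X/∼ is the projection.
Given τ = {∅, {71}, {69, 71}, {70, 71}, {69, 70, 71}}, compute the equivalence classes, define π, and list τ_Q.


X/∼ = {[69], [70=71]}; |τ_Q| = 3.

Equivalence classes: [69], [70=71].
Quotient map π: X → X/∼ sends 69 ↦ [69], 70 ↦ [70=71], 71 ↦ [70=71].
For each subset V ⊆ X/∼, compute π^{-1}(V) ⊆ X and check whether π^{-1}(V) ∈ τ. V is open in τ_Q iff π^{-1}(V) ∈ τ.
  V = {}: π^{-1}(V) = ∅ ∈ τ ✓.
  V = {[69]}: π^{-1}(V) = {69} ∉ τ ✗.
  V = {[70=71]}: π^{-1}(V) = {70, 71} ∈ τ ✓.
  V = {[69], [70=71]}: π^{-1}(V) = {69, 70, 71} ∈ τ ✓.
Open sets in the quotient: τ_Q = {{}, {[70=71]}, {[69], [70=71]}} (3 elements).


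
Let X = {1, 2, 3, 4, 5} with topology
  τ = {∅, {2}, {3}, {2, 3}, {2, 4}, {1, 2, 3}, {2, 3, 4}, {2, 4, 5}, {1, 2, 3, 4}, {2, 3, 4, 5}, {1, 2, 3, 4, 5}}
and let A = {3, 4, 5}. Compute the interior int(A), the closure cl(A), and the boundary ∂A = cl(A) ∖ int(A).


int(A) = {3}, cl(A) = {1, 3, 4, 5}, ∂A = {1, 4, 5}.

Closed sets in (X, τ) are complements of opens:
  closed(X, τ) = {∅, {1}, {5}, {1, 3}, {1, 5}, {4, 5}, {1, 3, 5}, {1, 4, 5}, {1, 2, 4, 5}, {1, 3, 4, 5}, {1, 2, 3, 4, 5}}.
int(A) = ⋃ {U ∈ τ : U ⊆ A}. Opens contained in A: ∅, {3}.
Taking the union of these: int(A) = {3}.
cl(A) = ⋂ {C closed : A ⊆ C}. Closed sets containing A: {1, 3, 4, 5}, {1, 2, 3, 4, 5}.
Intersecting these: cl(A) = {1, 3, 4, 5}.
∂A = cl(A) ∖ int(A) = {1, 3, 4, 5} ∖ {3} = {1, 4, 5}.


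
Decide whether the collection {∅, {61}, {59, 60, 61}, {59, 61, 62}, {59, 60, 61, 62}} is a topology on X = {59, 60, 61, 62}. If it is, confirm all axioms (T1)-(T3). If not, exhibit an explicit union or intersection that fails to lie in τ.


τ is NOT a topology on X.

Axiom (T1): ∅ ∈ τ? Yes; X ∈ τ? Yes.
Axiom (T2/T3): check pairwise unions and intersections of members of τ.
Counterexample for (T3): {59, 60, 61} ∩ {59, 61, 62} = {59, 61} ∉ τ. Therefore τ is NOT a topology.


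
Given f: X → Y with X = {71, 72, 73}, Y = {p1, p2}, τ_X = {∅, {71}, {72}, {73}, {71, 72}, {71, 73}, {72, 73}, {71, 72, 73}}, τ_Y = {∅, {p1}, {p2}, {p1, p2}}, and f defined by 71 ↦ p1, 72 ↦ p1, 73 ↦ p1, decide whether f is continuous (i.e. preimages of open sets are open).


f IS continuous.

Compute f^{-1}(U) for each U ∈ τ_Y:
  U = ∅: f^{-1}(U) = ∅ ∈ τ_X ✓.
  U = {p1}: f^{-1}(U) = {71, 72, 73} ∈ τ_X ✓.
  U = {p2}: f^{-1}(U) = ∅ ∈ τ_X ✓.
  U = {p1, p2}: f^{-1}(U) = {71, 72, 73} ∈ τ_X ✓.
Every preimage lies in τ_X, so f IS continuous.


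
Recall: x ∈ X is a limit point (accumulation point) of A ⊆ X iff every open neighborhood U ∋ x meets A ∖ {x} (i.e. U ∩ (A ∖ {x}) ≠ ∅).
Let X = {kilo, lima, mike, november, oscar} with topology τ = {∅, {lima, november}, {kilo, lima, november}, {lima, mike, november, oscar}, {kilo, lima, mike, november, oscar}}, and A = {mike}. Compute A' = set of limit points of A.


A' = {oscar}

For each x ∈ X, list the open sets U ∈ τ with x ∈ U, then check whether U ∩ (A ∖ {x}) ≠ ∅ for every such U.
  x = kilo: open {kilo, lima, november} ∋ x has {kilo, lima, november} ∩ (A ∖ {kilo}) = ∅, so x is NOT a limit point.
  x = lima: open {lima, november} ∋ x has {lima, november} ∩ (A ∖ {lima}) = ∅, so x is NOT a limit point.
  x = mike: open {lima, mike, november, oscar} ∋ x has {lima, mike, november, oscar} ∩ (A ∖ {mike}) = ∅, so x is NOT a limit point.
  x = november: open {lima, november} ∋ x has {lima, november} ∩ (A ∖ {november}) = ∅, so x is NOT a limit point.
  x = oscar: opens ∋ x are {lima, mike, november, oscar}, {kilo, lima, mike, november, oscar}; each meets A ∖ {oscar}, so x IS a limit point.
Collecting: A' = {oscar}.


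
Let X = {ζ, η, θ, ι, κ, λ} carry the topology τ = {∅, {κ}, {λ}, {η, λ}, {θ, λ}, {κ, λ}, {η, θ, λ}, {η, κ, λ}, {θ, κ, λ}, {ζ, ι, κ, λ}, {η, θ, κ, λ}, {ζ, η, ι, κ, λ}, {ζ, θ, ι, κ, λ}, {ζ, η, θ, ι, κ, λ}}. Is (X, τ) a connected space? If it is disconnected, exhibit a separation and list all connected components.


(X, τ) is connected.

Find clopen sets (U ∈ τ with X ∖ U ∈ τ):
  U = ∅, X ∖ U = {ζ, η, θ, ι, κ, λ} — both open, so U is clopen.
  U = {ζ, η, θ, ι, κ, λ}, X ∖ U = ∅ — both open, so U is clopen.
Only trivial clopens (∅ and X) exist, so (X, τ) is connected.
Compute connected components by grouping points that agree on all clopens:
  component: {ζ, η, θ, ι, κ, λ}


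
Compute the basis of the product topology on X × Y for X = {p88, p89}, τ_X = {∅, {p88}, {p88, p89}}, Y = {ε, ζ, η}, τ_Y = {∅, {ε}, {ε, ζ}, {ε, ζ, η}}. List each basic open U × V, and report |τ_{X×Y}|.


Basis B = {∅ × ∅, {p88} × {ε}, {p88} × {ε, ζ}, {p88, p89} × {ε}, {p88} × {ε, ζ, η}, {p88, p89} × {ε, ζ}, {p88, p89} × {ε, ζ, η}}; |τ_{X×Y}| = 10.

Enumerate products U × V with U ∈ τ_X, V ∈ τ_Y (deduplicated):
  ∅ × ∅ = {} (∅)
  {p88} × {ε} = {(p88,ε)}
  {p88} × {ε, ζ} = {(p88,ε), (p88,ζ)}
  {p88, p89} × {ε} = {(p88,ε), (p89,ε)}
  {p88} × {ε, ζ, η} = {(p88,ε), (p88,ζ), (p88,η)}
  {p88, p89} × {ε, ζ} = {(p88,ε), (p88,ζ), (p89,ε), (p89,ζ)}
  {p88, p89} × {ε, ζ, η} = {(p88,ε), (p88,ζ), (p88,η), (p89,ε), (p89,ζ), (p89,η)}
These 7 distinct sets form the basis B.
Close under arbitrary unions to get τ_{X×Y}; counting gives |τ_{X×Y}| = 10.


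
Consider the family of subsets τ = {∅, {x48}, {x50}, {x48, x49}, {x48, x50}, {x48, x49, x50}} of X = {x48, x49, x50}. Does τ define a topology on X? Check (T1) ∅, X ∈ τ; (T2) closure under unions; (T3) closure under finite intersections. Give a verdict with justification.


τ IS a topology on X.

Axiom (T1): ∅ ∈ τ? Yes; X ∈ τ? Yes.
Axiom (T2/T3): check pairwise unions and intersections of members of τ.
All pairwise intersections and unions checked — each lies in τ. Therefore τ satisfies (T1), (T2), (T3): it IS a topology on X.


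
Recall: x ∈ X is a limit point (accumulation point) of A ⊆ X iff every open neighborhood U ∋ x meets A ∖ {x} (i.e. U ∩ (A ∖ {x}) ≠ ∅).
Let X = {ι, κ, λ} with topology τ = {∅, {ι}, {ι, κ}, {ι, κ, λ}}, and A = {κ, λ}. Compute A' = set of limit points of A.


A' = {λ}

For each x ∈ X, list the open sets U ∈ τ with x ∈ U, then check whether U ∩ (A ∖ {x}) ≠ ∅ for every such U.
  x = ι: open {ι} ∋ x has {ι} ∩ (A ∖ {ι}) = ∅, so x is NOT a limit point.
  x = κ: open {ι, κ} ∋ x has {ι, κ} ∩ (A ∖ {κ}) = ∅, so x is NOT a limit point.
  x = λ: opens ∋ x are {ι, κ, λ}; each meets A ∖ {λ}, so x IS a limit point.
Collecting: A' = {λ}.


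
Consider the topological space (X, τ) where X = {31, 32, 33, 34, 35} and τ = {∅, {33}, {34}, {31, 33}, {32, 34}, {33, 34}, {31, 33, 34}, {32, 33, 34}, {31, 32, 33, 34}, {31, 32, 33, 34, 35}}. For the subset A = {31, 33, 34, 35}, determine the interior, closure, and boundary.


int(A) = {31, 33, 34}, cl(A) = {31, 32, 33, 34, 35}, ∂A = {32, 35}.

Closed sets in (X, τ) are complements of opens:
  closed(X, τ) = {∅, {35}, {31, 35}, {32, 35}, {31, 32, 35}, {31, 33, 35}, {32, 34, 35}, {31, 32, 33, 35}, {31, 32, 34, 35}, {31, 32, 33, 34, 35}}.
int(A) = ⋃ {U ∈ τ : U ⊆ A}. Opens contained in A: ∅, {33}, {34}, {31, 33}, {33, 34}, {31, 33, 34}.
Taking the union of these: int(A) = {31, 33, 34}.
cl(A) = ⋂ {C closed : A ⊆ C}. Closed sets containing A: {31, 32, 33, 34, 35}.
Intersecting these: cl(A) = {31, 32, 33, 34, 35}.
∂A = cl(A) ∖ int(A) = {31, 32, 33, 34, 35} ∖ {31, 33, 34} = {32, 35}.


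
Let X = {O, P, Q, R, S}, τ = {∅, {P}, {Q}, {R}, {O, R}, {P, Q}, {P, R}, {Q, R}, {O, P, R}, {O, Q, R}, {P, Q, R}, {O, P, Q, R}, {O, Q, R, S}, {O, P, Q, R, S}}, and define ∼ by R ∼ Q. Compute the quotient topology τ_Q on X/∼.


X/∼ = {[O], [P], [Q=R], [S]}; |τ_Q| = 8.

Equivalence classes: [O], [P], [Q=R], [S].
Quotient map π: X → X/∼ sends O ↦ [O], P ↦ [P], Q ↦ [Q=R], R ↦ [Q=R], S ↦ [S].
For each subset V ⊆ X/∼, compute π^{-1}(V) ⊆ X and check whether π^{-1}(V) ∈ τ. V is open in τ_Q iff π^{-1}(V) ∈ τ.
  V = {}: π^{-1}(V) = ∅ ∈ τ ✓.
  V = {[O]}: π^{-1}(V) = {O} ∉ τ ✗.
  V = {[P]}: π^{-1}(V) = {P} ∈ τ ✓.
  V = {[O], [P]}: π^{-1}(V) = {O, P} ∉ τ ✗.
  V = {[Q=R]}: π^{-1}(V) = {Q, R} ∈ τ ✓.
  V = {[O], [Q=R]}: π^{-1}(V) = {O, Q, R} ∈ τ ✓.
  V = {[P], [Q=R]}: π^{-1}(V) = {P, Q, R} ∈ τ ✓.
  V = {[O], [P], [Q=R]}: π^{-1}(V) = {O, P, Q, R} ∈ τ ✓.
  V = {[S]}: π^{-1}(V) = {S} ∉ τ ✗.
  V = {[O], [S]}: π^{-1}(V) = {O, S} ∉ τ ✗.
  V = {[P], [S]}: π^{-1}(V) = {P, S} ∉ τ ✗.
  V = {[O], [P], [S]}: π^{-1}(V) = {O, P, S} ∉ τ ✗.
  V = {[Q=R], [S]}: π^{-1}(V) = {Q, R, S} ∉ τ ✗.
  V = {[O], [Q=R], [S]}: π^{-1}(V) = {O, Q, R, S} ∈ τ ✓.
  V = {[P], [Q=R], [S]}: π^{-1}(V) = {P, Q, R, S} ∉ τ ✗.
  V = {[O], [P], [Q=R], [S]}: π^{-1}(V) = {O, P, Q, R, S} ∈ τ ✓.
Open sets in the quotient: τ_Q = {{}, {[P]}, {[Q=R]}, {[O], [Q=R]}, {[P], [Q=R]}, {[O], [P], [Q=R]}, {[O], [Q=R], [S]}, {[O], [P], [Q=R], [S]}} (8 elements).


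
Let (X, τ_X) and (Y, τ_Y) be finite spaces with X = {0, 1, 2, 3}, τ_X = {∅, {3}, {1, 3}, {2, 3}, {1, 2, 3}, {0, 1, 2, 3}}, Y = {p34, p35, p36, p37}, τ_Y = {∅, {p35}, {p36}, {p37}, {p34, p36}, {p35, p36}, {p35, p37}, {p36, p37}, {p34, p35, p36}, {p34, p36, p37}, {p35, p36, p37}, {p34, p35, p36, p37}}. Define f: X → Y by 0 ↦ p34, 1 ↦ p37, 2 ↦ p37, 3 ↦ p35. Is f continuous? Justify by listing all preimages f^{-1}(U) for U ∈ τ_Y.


f is NOT continuous.

Compute f^{-1}(U) for each U ∈ τ_Y:
  U = ∅: f^{-1}(U) = ∅ ∈ τ_X ✓.
  U = {p35}: f^{-1}(U) = {3} ∈ τ_X ✓.
  U = {p36}: f^{-1}(U) = ∅ ∈ τ_X ✓.
  U = {p37}: f^{-1}(U) = {1, 2} ∉ τ_X ✗.
  U = {p34, p36}: f^{-1}(U) = {0} ∉ τ_X ✗.
  U = {p35, p36}: f^{-1}(U) = {3} ∈ τ_X ✓.
  U = {p35, p37}: f^{-1}(U) = {1, 2, 3} ∈ τ_X ✓.
  U = {p36, p37}: f^{-1}(U) = {1, 2} ∉ τ_X ✗.
  U = {p34, p35, p36}: f^{-1}(U) = {0, 3} ∉ τ_X ✗.
  U = {p34, p36, p37}: f^{-1}(U) = {0, 1, 2} ∉ τ_X ✗.
  U = {p35, p36, p37}: f^{-1}(U) = {1, 2, 3} ∈ τ_X ✓.
  U = {p34, p35, p36, p37}: f^{-1}(U) = {0, 1, 2, 3} ∈ τ_X ✓.
Found U = {p37} with f^{-1}(U) = {1, 2} not in τ_X. Therefore f is NOT continuous.


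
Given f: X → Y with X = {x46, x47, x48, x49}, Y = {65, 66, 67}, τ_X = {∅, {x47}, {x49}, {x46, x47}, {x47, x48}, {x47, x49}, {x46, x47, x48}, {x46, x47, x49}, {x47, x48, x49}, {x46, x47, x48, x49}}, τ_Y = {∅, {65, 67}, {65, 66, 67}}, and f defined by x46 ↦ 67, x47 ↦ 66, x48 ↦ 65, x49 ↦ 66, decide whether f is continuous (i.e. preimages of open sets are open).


f is NOT continuous.

Compute f^{-1}(U) for each U ∈ τ_Y:
  U = ∅: f^{-1}(U) = ∅ ∈ τ_X ✓.
  U = {65, 67}: f^{-1}(U) = {x46, x48} ∉ τ_X ✗.
  U = {65, 66, 67}: f^{-1}(U) = {x46, x47, x48, x49} ∈ τ_X ✓.
Found U = {65, 67} with f^{-1}(U) = {x46, x48} not in τ_X. Therefore f is NOT continuous.


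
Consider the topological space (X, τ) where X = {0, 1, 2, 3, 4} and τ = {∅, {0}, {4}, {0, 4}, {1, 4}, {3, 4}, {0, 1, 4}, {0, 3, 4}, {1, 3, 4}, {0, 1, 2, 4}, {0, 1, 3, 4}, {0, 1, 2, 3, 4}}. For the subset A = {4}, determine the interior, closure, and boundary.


int(A) = {4}, cl(A) = {1, 2, 3, 4}, ∂A = {1, 2, 3}.

Closed sets in (X, τ) are complements of opens:
  closed(X, τ) = {∅, {2}, {3}, {0, 2}, {1, 2}, {2, 3}, {0, 1, 2}, {0, 2, 3}, {1, 2, 3}, {0, 1, 2, 3}, {1, 2, 3, 4}, {0, 1, 2, 3, 4}}.
int(A) = ⋃ {U ∈ τ : U ⊆ A}. Opens contained in A: ∅, {4}.
Taking the union of these: int(A) = {4}.
cl(A) = ⋂ {C closed : A ⊆ C}. Closed sets containing A: {1, 2, 3, 4}, {0, 1, 2, 3, 4}.
Intersecting these: cl(A) = {1, 2, 3, 4}.
∂A = cl(A) ∖ int(A) = {1, 2, 3, 4} ∖ {4} = {1, 2, 3}.


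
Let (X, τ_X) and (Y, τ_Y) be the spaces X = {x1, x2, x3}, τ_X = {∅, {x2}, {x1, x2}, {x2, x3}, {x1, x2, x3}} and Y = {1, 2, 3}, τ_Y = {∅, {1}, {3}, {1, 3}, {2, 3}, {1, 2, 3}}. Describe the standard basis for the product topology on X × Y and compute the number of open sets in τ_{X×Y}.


Basis B = {∅ × ∅, {x2} × {1}, {x2} × {3}, {x1, x2} × {1}, {x1, x2} × {3}, {x2} × {1, 3}, {x2, x3} × {1}, {x2} × {2, 3}, {x2, x3} × {3}, {x1, x2, x3} × {1}, {x1, x2, x3} × {3}, {x2} × {1, 2, 3}, {x1, x2} × {1, 3}, {x1, x2} × {2, 3}, {x2, x3} × {1, 3}, {x2, x3} × {2, 3}, {x1, x2} × {1, 2, 3}, {x1, x2, x3} × {1, 3}, {x1, x2, x3} × {2, 3}, {x2, x3} × {1, 2, 3}, {x1, x2, x3} × {1, 2, 3}}; |τ_{X×Y}| = 70.

Enumerate products U × V with U ∈ τ_X, V ∈ τ_Y (deduplicated):
  ∅ × ∅ = {} (∅)
  {x2} × {1} = {(x2,1)}
  {x2} × {3} = {(x2,3)}
  {x1, x2} × {1} = {(x1,1), (x2,1)}
  {x1, x2} × {3} = {(x1,3), (x2,3)}
  {x2} × {1, 3} = {(x2,1), (x2,3)}
  {x2, x3} × {1} = {(x2,1), (x3,1)}
  {x2} × {2, 3} = {(x2,2), (x2,3)}
  {x2, x3} × {3} = {(x2,3), (x3,3)}
  {x1, x2, x3} × {1} = {(x1,1), (x2,1), (x3,1)}
  {x1, x2, x3} × {3} = {(x1,3), (x2,3), (x3,3)}
  {x2} × {1, 2, 3} = {(x2,1), (x2,2), (x2,3)}
  {x1, x2} × {1, 3} = {(x1,1), (x1,3), (x2,1), (x2,3)}
  {x1, x2} × {2, 3} = {(x1,2), (x1,3), (x2,2), (x2,3)}
  {x2, x3} × {1, 3} = {(x2,1), (x2,3), (x3,1), (x3,3)}
  {x2, x3} × {2, 3} = {(x2,2), (x2,3), (x3,2), (x3,3)}
  {x1, x2} × {1, 2, 3} = {(x1,1), (x1,2), (x1,3), (x2,1), (x2,2), (x2,3)}
  {x1, x2, x3} × {1, 3} = {(x1,1), (x1,3), (x2,1), (x2,3), (x3,1), (x3,3)}
  {x1, x2, x3} × {2, 3} = {(x1,2), (x1,3), (x2,2), (x2,3), (x3,2), (x3,3)}
  {x2, x3} × {1, 2, 3} = {(x2,1), (x2,2), (x2,3), (x3,1), (x3,2), (x3,3)}
  {x1, x2, x3} × {1, 2, 3} = {(x1,1), (x1,2), (x1,3), (x2,1), (x2,2), (x2,3), (x3,1), (x3,2), (x3,3)}
These 21 distinct sets form the basis B.
Close under arbitrary unions to get τ_{X×Y}; counting gives |τ_{X×Y}| = 70.


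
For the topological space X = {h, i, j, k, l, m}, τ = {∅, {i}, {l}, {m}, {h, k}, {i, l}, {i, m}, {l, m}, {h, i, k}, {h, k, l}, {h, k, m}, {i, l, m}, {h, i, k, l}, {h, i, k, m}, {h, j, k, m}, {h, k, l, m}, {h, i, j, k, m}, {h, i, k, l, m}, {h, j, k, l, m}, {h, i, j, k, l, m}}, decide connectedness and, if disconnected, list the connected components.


(X, τ) is disconnected; components = [{i}, {l}, {h, j, k, m}].

Find clopen sets (U ∈ τ with X ∖ U ∈ τ):
  U = ∅, X ∖ U = {h, i, j, k, l, m} — both open, so U is clopen.
  U = {i}, X ∖ U = {h, j, k, l, m} — both open, so U is clopen.
  U = {l}, X ∖ U = {h, i, j, k, m} — both open, so U is clopen.
  U = {i, l}, X ∖ U = {h, j, k, m} — both open, so U is clopen.
  U = {h, j, k, m}, X ∖ U = {i, l} — both open, so U is clopen.
  U = {h, i, j, k, m}, X ∖ U = {l} — both open, so U is clopen.
  U = {h, j, k, l, m}, X ∖ U = {i} — both open, so U is clopen.
  U = {h, i, j, k, l, m}, X ∖ U = ∅ — both open, so U is clopen.
Nontrivial clopen(s) exist: e.g. {l}. So (X, τ) is disconnected.
Compute connected components by grouping points that agree on all clopens:
  component: {i}
  component: {l}
  component: {h, j, k, m}


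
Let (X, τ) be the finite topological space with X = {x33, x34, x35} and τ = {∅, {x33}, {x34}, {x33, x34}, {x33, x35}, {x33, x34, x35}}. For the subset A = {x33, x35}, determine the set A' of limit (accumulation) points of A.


A' = {x35}

For each x ∈ X, list the open sets U ∈ τ with x ∈ U, then check whether U ∩ (A ∖ {x}) ≠ ∅ for every such U.
  x = x33: open {x33} ∋ x has {x33} ∩ (A ∖ {x33}) = ∅, so x is NOT a limit point.
  x = x34: open {x34} ∋ x has {x34} ∩ (A ∖ {x34}) = ∅, so x is NOT a limit point.
  x = x35: opens ∋ x are {x33, x35}, {x33, x34, x35}; each meets A ∖ {x35}, so x IS a limit point.
Collecting: A' = {x35}.


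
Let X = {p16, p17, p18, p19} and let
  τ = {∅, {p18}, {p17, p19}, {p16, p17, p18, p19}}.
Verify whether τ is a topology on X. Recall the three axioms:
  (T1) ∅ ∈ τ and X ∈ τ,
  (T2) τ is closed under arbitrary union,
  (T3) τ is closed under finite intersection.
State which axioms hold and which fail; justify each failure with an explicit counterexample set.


τ is NOT a topology on X.

Axiom (T1): ∅ ∈ τ? Yes; X ∈ τ? Yes.
Axiom (T2/T3): check pairwise unions and intersections of members of τ.
Counterexample for (T2): {p18} ∪ {p17, p19} = {p17, p18, p19} ∉ τ. Therefore τ is NOT a topology.


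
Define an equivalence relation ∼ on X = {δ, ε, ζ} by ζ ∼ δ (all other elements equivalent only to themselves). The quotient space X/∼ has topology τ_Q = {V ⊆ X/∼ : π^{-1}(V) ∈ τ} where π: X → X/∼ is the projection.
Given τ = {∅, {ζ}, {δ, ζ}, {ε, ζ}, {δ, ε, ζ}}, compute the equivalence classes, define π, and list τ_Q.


X/∼ = {[δ=ζ], [ε]}; |τ_Q| = 3.

Equivalence classes: [δ=ζ], [ε].
Quotient map π: X → X/∼ sends δ ↦ [δ=ζ], ε ↦ [ε], ζ ↦ [δ=ζ].
For each subset V ⊆ X/∼, compute π^{-1}(V) ⊆ X and check whether π^{-1}(V) ∈ τ. V is open in τ_Q iff π^{-1}(V) ∈ τ.
  V = {}: π^{-1}(V) = ∅ ∈ τ ✓.
  V = {[δ=ζ]}: π^{-1}(V) = {δ, ζ} ∈ τ ✓.
  V = {[ε]}: π^{-1}(V) = {ε} ∉ τ ✗.
  V = {[δ=ζ], [ε]}: π^{-1}(V) = {δ, ε, ζ} ∈ τ ✓.
Open sets in the quotient: τ_Q = {{}, {[δ=ζ]}, {[δ=ζ], [ε]}} (3 elements).


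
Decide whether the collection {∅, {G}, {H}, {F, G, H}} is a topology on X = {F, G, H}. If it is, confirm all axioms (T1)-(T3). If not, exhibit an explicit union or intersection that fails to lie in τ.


τ is NOT a topology on X.

Axiom (T1): ∅ ∈ τ? Yes; X ∈ τ? Yes.
Axiom (T2/T3): check pairwise unions and intersections of members of τ.
Counterexample for (T2): {G} ∪ {H} = {G, H} ∉ τ. Therefore τ is NOT a topology.


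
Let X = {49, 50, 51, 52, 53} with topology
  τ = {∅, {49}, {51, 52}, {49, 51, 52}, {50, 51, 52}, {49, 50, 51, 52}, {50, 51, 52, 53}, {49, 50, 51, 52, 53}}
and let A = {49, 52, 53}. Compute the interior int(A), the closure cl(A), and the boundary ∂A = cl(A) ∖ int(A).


int(A) = {49}, cl(A) = {49, 50, 51, 52, 53}, ∂A = {50, 51, 52, 53}.

Closed sets in (X, τ) are complements of opens:
  closed(X, τ) = {∅, {49}, {53}, {49, 53}, {50, 53}, {49, 50, 53}, {50, 51, 52, 53}, {49, 50, 51, 52, 53}}.
int(A) = ⋃ {U ∈ τ : U ⊆ A}. Opens contained in A: ∅, {49}.
Taking the union of these: int(A) = {49}.
cl(A) = ⋂ {C closed : A ⊆ C}. Closed sets containing A: {49, 50, 51, 52, 53}.
Intersecting these: cl(A) = {49, 50, 51, 52, 53}.
∂A = cl(A) ∖ int(A) = {49, 50, 51, 52, 53} ∖ {49} = {50, 51, 52, 53}.


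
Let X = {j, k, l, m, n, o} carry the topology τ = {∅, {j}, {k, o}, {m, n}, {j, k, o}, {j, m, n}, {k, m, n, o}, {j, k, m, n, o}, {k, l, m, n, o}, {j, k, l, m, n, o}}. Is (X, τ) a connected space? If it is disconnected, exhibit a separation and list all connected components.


(X, τ) is disconnected; components = [{j}, {k, l, m, n, o}].

Find clopen sets (U ∈ τ with X ∖ U ∈ τ):
  U = ∅, X ∖ U = {j, k, l, m, n, o} — both open, so U is clopen.
  U = {j}, X ∖ U = {k, l, m, n, o} — both open, so U is clopen.
  U = {k, l, m, n, o}, X ∖ U = {j} — both open, so U is clopen.
  U = {j, k, l, m, n, o}, X ∖ U = ∅ — both open, so U is clopen.
Nontrivial clopen(s) exist: e.g. {k, l, m, n, o}. So (X, τ) is disconnected.
Compute connected components by grouping points that agree on all clopens:
  component: {j}
  component: {k, l, m, n, o}


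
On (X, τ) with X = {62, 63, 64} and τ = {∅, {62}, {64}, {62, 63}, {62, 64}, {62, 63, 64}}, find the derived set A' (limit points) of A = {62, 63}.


A' = {63}

For each x ∈ X, list the open sets U ∈ τ with x ∈ U, then check whether U ∩ (A ∖ {x}) ≠ ∅ for every such U.
  x = 62: open {62} ∋ x has {62} ∩ (A ∖ {62}) = ∅, so x is NOT a limit point.
  x = 63: opens ∋ x are {62, 63}, {62, 63, 64}; each meets A ∖ {63}, so x IS a limit point.
  x = 64: open {64} ∋ x has {64} ∩ (A ∖ {64}) = ∅, so x is NOT a limit point.
Collecting: A' = {63}.


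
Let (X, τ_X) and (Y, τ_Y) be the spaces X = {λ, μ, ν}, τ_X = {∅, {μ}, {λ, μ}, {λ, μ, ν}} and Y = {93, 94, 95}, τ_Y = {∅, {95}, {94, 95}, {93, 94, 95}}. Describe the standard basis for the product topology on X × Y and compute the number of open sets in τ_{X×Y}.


Basis B = {∅ × ∅, {μ} × {95}, {λ, μ} × {95}, {μ} × {94, 95}, {λ, μ, ν} × {95}, {μ} × {93, 94, 95}, {λ, μ} × {94, 95}, {λ, μ} × {93, 94, 95}, {λ, μ, ν} × {94, 95}, {λ, μ, ν} × {93, 94, 95}}; |τ_{X×Y}| = 20.

Enumerate products U × V with U ∈ τ_X, V ∈ τ_Y (deduplicated):
  ∅ × ∅ = {} (∅)
  {μ} × {95} = {(μ,95)}
  {λ, μ} × {95} = {(λ,95), (μ,95)}
  {μ} × {94, 95} = {(μ,94), (μ,95)}
  {λ, μ, ν} × {95} = {(λ,95), (μ,95), (ν,95)}
  {μ} × {93, 94, 95} = {(μ,93), (μ,94), (μ,95)}
  {λ, μ} × {94, 95} = {(λ,94), (λ,95), (μ,94), (μ,95)}
  {λ, μ} × {93, 94, 95} = {(λ,93), (λ,94), (λ,95), (μ,93), (μ,94), (μ,95)}
  {λ, μ, ν} × {94, 95} = {(λ,94), (λ,95), (μ,94), (μ,95), (ν,94), (ν,95)}
  {λ, μ, ν} × {93, 94, 95} = {(λ,93), (λ,94), (λ,95), (μ,93), (μ,94), (μ,95), (ν,93), (ν,94), (ν,95)}
These 10 distinct sets form the basis B.
Close under arbitrary unions to get τ_{X×Y}; counting gives |τ_{X×Y}| = 20.


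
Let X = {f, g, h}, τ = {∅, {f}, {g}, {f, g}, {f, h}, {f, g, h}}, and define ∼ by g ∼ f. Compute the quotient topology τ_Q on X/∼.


X/∼ = {[f=g], [h]}; |τ_Q| = 3.

Equivalence classes: [f=g], [h].
Quotient map π: X → X/∼ sends f ↦ [f=g], g ↦ [f=g], h ↦ [h].
For each subset V ⊆ X/∼, compute π^{-1}(V) ⊆ X and check whether π^{-1}(V) ∈ τ. V is open in τ_Q iff π^{-1}(V) ∈ τ.
  V = {}: π^{-1}(V) = ∅ ∈ τ ✓.
  V = {[f=g]}: π^{-1}(V) = {f, g} ∈ τ ✓.
  V = {[h]}: π^{-1}(V) = {h} ∉ τ ✗.
  V = {[f=g], [h]}: π^{-1}(V) = {f, g, h} ∈ τ ✓.
Open sets in the quotient: τ_Q = {{}, {[f=g]}, {[f=g], [h]}} (3 elements).


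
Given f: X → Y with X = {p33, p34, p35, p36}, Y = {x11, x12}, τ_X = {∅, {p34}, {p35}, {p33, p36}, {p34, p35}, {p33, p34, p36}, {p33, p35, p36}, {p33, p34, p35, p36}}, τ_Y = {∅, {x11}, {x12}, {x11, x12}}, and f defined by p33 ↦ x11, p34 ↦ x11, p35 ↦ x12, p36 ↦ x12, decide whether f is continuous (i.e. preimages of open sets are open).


f is NOT continuous.

Compute f^{-1}(U) for each U ∈ τ_Y:
  U = ∅: f^{-1}(U) = ∅ ∈ τ_X ✓.
  U = {x11}: f^{-1}(U) = {p33, p34} ∉ τ_X ✗.
  U = {x12}: f^{-1}(U) = {p35, p36} ∉ τ_X ✗.
  U = {x11, x12}: f^{-1}(U) = {p33, p34, p35, p36} ∈ τ_X ✓.
Found U = {x11} with f^{-1}(U) = {p33, p34} not in τ_X. Therefore f is NOT continuous.


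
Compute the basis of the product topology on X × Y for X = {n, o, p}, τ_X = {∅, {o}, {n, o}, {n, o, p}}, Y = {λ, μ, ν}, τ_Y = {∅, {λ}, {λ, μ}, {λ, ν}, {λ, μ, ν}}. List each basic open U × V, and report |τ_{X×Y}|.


Basis B = {∅ × ∅, {o} × {λ}, {n, o} × {λ}, {o} × {λ, μ}, {o} × {λ, ν}, {n, o, p} × {λ}, {o} × {λ, μ, ν}, {n, o} × {λ, μ}, {n, o} × {λ, ν}, {n, o} × {λ, μ, ν}, {n, o, p} × {λ, μ}, {n, o, p} × {λ, ν}, {n, o, p} × {λ, μ, ν}}; |τ_{X×Y}| = 30.

Enumerate products U × V with U ∈ τ_X, V ∈ τ_Y (deduplicated):
  ∅ × ∅ = {} (∅)
  {o} × {λ} = {(o,λ)}
  {n, o} × {λ} = {(n,λ), (o,λ)}
  {o} × {λ, μ} = {(o,λ), (o,μ)}
  {o} × {λ, ν} = {(o,λ), (o,ν)}
  {n, o, p} × {λ} = {(n,λ), (o,λ), (p,λ)}
  {o} × {λ, μ, ν} = {(o,λ), (o,μ), (o,ν)}
  {n, o} × {λ, μ} = {(n,λ), (n,μ), (o,λ), (o,μ)}
  {n, o} × {λ, ν} = {(n,λ), (n,ν), (o,λ), (o,ν)}
  {n, o} × {λ, μ, ν} = {(n,λ), (n,μ), (n,ν), (o,λ), (o,μ), (o,ν)}
  {n, o, p} × {λ, μ} = {(n,λ), (n,μ), (o,λ), (o,μ), (p,λ), (p,μ)}
  {n, o, p} × {λ, ν} = {(n,λ), (n,ν), (o,λ), (o,ν), (p,λ), (p,ν)}
  {n, o, p} × {λ, μ, ν} = {(n,λ), (n,μ), (n,ν), (o,λ), (o,μ), (o,ν), (p,λ), (p,μ), (p,ν)}
These 13 distinct sets form the basis B.
Close under arbitrary unions to get τ_{X×Y}; counting gives |τ_{X×Y}| = 30.


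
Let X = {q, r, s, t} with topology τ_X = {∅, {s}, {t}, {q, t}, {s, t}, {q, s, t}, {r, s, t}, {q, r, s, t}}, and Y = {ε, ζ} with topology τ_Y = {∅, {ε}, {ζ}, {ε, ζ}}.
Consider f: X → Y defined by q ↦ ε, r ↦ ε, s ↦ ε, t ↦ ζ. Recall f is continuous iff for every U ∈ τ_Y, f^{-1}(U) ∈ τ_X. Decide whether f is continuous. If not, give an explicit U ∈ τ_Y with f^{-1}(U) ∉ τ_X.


f is NOT continuous.

Compute f^{-1}(U) for each U ∈ τ_Y:
  U = ∅: f^{-1}(U) = ∅ ∈ τ_X ✓.
  U = {ε}: f^{-1}(U) = {q, r, s} ∉ τ_X ✗.
  U = {ζ}: f^{-1}(U) = {t} ∈ τ_X ✓.
  U = {ε, ζ}: f^{-1}(U) = {q, r, s, t} ∈ τ_X ✓.
Found U = {ε} with f^{-1}(U) = {q, r, s} not in τ_X. Therefore f is NOT continuous.


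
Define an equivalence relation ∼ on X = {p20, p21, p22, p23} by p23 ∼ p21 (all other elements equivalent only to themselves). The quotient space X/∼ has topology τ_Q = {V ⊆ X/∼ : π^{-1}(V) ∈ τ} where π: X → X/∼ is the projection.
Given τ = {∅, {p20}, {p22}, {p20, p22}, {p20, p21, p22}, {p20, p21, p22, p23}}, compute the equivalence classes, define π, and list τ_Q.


X/∼ = {[p20], [p21=p23], [p22]}; |τ_Q| = 5.

Equivalence classes: [p20], [p21=p23], [p22].
Quotient map π: X → X/∼ sends p20 ↦ [p20], p21 ↦ [p21=p23], p22 ↦ [p22], p23 ↦ [p21=p23].
For each subset V ⊆ X/∼, compute π^{-1}(V) ⊆ X and check whether π^{-1}(V) ∈ τ. V is open in τ_Q iff π^{-1}(V) ∈ τ.
  V = {}: π^{-1}(V) = ∅ ∈ τ ✓.
  V = {[p20]}: π^{-1}(V) = {p20} ∈ τ ✓.
  V = {[p21=p23]}: π^{-1}(V) = {p21, p23} ∉ τ ✗.
  V = {[p20], [p21=p23]}: π^{-1}(V) = {p20, p21, p23} ∉ τ ✗.
  V = {[p22]}: π^{-1}(V) = {p22} ∈ τ ✓.
  V = {[p20], [p22]}: π^{-1}(V) = {p20, p22} ∈ τ ✓.
  V = {[p21=p23], [p22]}: π^{-1}(V) = {p21, p22, p23} ∉ τ ✗.
  V = {[p20], [p21=p23], [p22]}: π^{-1}(V) = {p20, p21, p22, p23} ∈ τ ✓.
Open sets in the quotient: τ_Q = {{}, {[p20]}, {[p22]}, {[p20], [p22]}, {[p20], [p21=p23], [p22]}} (5 elements).


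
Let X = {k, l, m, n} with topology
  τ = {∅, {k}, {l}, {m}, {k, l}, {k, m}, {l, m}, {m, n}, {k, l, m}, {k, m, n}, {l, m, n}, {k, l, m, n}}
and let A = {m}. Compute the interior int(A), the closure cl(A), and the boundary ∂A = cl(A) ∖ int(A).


int(A) = {m}, cl(A) = {m, n}, ∂A = {n}.

Closed sets in (X, τ) are complements of opens:
  closed(X, τ) = {∅, {k}, {l}, {n}, {k, l}, {k, n}, {l, n}, {m, n}, {k, l, n}, {k, m, n}, {l, m, n}, {k, l, m, n}}.
int(A) = ⋃ {U ∈ τ : U ⊆ A}. Opens contained in A: ∅, {m}.
Taking the union of these: int(A) = {m}.
cl(A) = ⋂ {C closed : A ⊆ C}. Closed sets containing A: {m, n}, {k, m, n}, {l, m, n}, {k, l, m, n}.
Intersecting these: cl(A) = {m, n}.
∂A = cl(A) ∖ int(A) = {m, n} ∖ {m} = {n}.


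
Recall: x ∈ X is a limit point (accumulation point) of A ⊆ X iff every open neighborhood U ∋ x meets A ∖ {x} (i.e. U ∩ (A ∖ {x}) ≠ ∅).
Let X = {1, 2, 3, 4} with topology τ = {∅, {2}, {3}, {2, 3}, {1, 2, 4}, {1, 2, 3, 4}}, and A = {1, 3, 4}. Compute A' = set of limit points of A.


A' = {1, 4}

For each x ∈ X, list the open sets U ∈ τ with x ∈ U, then check whether U ∩ (A ∖ {x}) ≠ ∅ for every such U.
  x = 1: opens ∋ x are {1, 2, 4}, {1, 2, 3, 4}; each meets A ∖ {1}, so x IS a limit point.
  x = 2: open {2} ∋ x has {2} ∩ (A ∖ {2}) = ∅, so x is NOT a limit point.
  x = 3: open {3} ∋ x has {3} ∩ (A ∖ {3}) = ∅, so x is NOT a limit point.
  x = 4: opens ∋ x are {1, 2, 4}, {1, 2, 3, 4}; each meets A ∖ {4}, so x IS a limit point.
Collecting: A' = {1, 4}.


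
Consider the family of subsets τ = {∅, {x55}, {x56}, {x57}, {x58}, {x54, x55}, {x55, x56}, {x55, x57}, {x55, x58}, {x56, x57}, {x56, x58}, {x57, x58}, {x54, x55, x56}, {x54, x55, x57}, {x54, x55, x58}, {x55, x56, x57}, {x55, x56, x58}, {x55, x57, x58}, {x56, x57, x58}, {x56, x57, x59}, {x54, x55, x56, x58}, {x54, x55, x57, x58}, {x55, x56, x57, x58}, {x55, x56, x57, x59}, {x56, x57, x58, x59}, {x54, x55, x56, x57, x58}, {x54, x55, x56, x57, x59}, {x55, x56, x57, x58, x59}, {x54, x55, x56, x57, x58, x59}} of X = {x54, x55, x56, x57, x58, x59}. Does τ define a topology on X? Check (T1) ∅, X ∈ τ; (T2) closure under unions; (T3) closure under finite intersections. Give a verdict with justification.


τ is NOT a topology on X.

Axiom (T1): ∅ ∈ τ? Yes; X ∈ τ? Yes.
Axiom (T2/T3): check pairwise unions and intersections of members of τ.
Counterexample for (T2): {x56} ∪ {x54, x55, x57} = {x54, x55, x56, x57} ∉ τ. Therefore τ is NOT a topology.
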